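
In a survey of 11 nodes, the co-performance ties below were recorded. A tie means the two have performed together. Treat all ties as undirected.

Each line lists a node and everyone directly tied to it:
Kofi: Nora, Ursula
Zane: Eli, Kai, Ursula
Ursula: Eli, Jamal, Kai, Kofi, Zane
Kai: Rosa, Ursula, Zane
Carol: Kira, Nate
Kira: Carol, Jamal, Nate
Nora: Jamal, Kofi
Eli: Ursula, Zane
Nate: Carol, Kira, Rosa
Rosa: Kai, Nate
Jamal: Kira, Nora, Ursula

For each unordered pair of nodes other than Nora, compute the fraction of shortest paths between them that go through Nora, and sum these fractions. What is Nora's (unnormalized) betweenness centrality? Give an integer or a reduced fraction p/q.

Pairs whose geodesics pass through Nora — Kofi–Jamal: 1/2; Kofi–Kira: 1/2; Kofi–Carol: 1/2; Kofi–Nate: 1/3.
All other pairs contribute 0.
Summing the contributions gives betweenness(Nora) = 11/6.

11/6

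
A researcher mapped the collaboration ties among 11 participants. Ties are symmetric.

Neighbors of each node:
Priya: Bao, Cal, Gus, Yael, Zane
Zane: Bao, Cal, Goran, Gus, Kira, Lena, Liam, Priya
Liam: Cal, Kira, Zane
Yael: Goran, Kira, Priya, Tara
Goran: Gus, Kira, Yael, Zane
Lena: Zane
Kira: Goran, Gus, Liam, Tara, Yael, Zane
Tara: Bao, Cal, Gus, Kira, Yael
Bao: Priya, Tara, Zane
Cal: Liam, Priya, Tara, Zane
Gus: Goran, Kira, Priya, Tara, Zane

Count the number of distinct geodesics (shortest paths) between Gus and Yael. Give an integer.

The shortest distance is 2. The length-2 paths are: Gus–Goran–Yael; Gus–Tara–Yael; Gus–Priya–Yael; Gus–Kira–Yael.
That gives 4 distinct shortest paths.

4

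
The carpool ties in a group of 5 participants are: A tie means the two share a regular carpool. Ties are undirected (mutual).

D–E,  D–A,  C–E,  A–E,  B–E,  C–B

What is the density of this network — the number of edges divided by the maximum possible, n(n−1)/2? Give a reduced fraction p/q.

3/5

There are 6 edges and 5 nodes, so the maximum possible is C(5,2) = 10.
Density = 6/10 = 3/5.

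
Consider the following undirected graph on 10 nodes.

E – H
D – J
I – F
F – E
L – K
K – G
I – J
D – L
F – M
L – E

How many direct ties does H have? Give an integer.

1

H is directly tied to E. That is 1 neighbor, so the degree of H is 1.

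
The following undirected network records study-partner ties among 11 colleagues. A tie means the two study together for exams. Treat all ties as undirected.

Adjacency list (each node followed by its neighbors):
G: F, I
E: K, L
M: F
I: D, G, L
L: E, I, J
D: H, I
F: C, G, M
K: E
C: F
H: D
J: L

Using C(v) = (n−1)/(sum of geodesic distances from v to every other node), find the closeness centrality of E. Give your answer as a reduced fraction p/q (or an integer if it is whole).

Distances from E: C:5, D:3, F:4, G:3, H:4, I:2, J:2, K:1, L:1, M:5. Sum = 30.
n = 11, so closeness = 10/30 = 1/3.

1/3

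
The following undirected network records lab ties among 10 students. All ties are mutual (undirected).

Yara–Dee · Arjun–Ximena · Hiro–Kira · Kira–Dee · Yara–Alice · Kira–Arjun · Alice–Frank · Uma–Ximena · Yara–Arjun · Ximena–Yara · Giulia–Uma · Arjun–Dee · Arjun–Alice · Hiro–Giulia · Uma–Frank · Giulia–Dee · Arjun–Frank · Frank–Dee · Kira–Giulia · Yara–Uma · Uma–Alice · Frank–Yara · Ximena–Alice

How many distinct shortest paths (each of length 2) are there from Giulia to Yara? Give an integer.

The shortest distance is 2. The length-2 paths are: Giulia–Uma–Yara; Giulia–Dee–Yara.
That gives 2 distinct shortest paths.

2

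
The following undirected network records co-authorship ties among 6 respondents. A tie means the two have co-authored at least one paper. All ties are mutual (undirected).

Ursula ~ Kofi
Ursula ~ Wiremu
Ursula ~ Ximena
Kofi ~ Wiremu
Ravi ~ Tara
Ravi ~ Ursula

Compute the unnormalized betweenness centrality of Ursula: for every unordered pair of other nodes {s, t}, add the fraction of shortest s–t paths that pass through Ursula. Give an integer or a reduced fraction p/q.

Pairs whose geodesics pass through Ursula — Ximena–Ravi: 1; Ximena–Kofi: 1; Ximena–Tara: 1; Ximena–Wiremu: 1; Ravi–Kofi: 1; Ravi–Wiremu: 1; Kofi–Tara: 1; Tara–Wiremu: 1.
All other pairs contribute 0.
Summing the contributions gives betweenness(Ursula) = 8.

8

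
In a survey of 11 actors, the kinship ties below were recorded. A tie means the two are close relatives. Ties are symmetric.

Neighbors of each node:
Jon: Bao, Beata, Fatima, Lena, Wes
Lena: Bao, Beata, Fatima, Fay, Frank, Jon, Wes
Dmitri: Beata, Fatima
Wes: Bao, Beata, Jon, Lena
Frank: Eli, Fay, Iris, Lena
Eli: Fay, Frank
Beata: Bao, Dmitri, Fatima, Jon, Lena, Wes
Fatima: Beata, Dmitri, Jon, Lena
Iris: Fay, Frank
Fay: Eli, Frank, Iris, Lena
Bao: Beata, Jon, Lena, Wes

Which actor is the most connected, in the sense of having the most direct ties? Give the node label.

Degrees — Bao:4, Beata:6, Dmitri:2, Eli:2, Fatima:4, Fay:4, Frank:4, Iris:2, Jon:5, Lena:7, Wes:4.
The maximum is 7, attained only by Lena.

Lena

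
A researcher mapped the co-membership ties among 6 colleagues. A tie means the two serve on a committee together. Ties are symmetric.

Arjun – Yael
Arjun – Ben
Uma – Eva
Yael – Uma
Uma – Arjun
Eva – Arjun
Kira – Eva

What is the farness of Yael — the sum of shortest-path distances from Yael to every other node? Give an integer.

Distances from Yael: Arjun:1, Ben:2, Eva:2, Kira:3, Uma:1.
Sum = 1 + 2 + 2 + 3 + 1 = 9.

9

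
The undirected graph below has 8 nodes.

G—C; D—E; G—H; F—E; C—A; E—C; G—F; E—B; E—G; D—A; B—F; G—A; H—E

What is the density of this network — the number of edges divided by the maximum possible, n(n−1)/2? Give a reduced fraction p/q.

There are 13 edges and 8 nodes, so the maximum possible is C(8,2) = 28.
Density = 13/28.

13/28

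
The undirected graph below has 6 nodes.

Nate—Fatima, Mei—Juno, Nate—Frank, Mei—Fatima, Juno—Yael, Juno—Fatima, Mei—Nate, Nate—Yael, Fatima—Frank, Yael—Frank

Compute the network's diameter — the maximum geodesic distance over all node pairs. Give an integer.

Eccentricity of each node (its greatest distance to any other): Fatima:2, Frank:2, Juno:2, Mei:2, Nate:2, Yael:2.
The maximum eccentricity is 2, realized for instance by the pair Fatima–Yael via Fatima – Nate – Yael. So the diameter is 2.

2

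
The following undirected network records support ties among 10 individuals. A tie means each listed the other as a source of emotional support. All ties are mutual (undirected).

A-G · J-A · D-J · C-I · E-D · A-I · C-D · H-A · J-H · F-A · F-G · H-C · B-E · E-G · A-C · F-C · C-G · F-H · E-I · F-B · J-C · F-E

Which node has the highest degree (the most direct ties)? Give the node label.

Degrees — A:6, B:2, C:7, D:3, E:5, F:6, G:4, H:4, I:3, J:4.
The maximum is 7, attained only by C.

C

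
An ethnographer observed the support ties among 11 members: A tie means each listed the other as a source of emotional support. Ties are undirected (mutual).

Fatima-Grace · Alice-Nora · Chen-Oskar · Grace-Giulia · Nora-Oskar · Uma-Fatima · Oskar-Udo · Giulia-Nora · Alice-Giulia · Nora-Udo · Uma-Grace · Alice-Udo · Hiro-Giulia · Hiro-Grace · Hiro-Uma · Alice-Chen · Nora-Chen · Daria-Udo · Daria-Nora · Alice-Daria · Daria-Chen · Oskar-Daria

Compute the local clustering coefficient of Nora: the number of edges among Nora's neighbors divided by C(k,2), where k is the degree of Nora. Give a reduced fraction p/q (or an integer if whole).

Nora's neighbors: Alice, Chen, Daria, Giulia, Oskar, and Udo (k = 6).
Possible neighbor pairs: C(6,2) = 15. Edges among them: Alice–Chen, Alice–Daria, Alice–Giulia, Alice–Udo, Chen–Daria, Chen–Oskar, Daria–Oskar, Daria–Udo, Oskar–Udo → e = 9.
Clustering(Nora) = 9/15 = 3/5.

3/5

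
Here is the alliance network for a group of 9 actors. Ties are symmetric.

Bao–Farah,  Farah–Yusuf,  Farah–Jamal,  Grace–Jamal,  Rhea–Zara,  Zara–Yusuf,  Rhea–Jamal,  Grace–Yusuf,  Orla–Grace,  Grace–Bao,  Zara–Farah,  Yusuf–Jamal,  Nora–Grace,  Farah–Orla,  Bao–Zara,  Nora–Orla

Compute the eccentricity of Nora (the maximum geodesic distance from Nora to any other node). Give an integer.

3

Distances from Nora: Bao:2, Farah:2, Grace:1, Jamal:2, Orla:1, Rhea:3, Yusuf:2, Zara:3.
The largest is 3 (to Zara and Rhea), so the eccentricity of Nora is 3.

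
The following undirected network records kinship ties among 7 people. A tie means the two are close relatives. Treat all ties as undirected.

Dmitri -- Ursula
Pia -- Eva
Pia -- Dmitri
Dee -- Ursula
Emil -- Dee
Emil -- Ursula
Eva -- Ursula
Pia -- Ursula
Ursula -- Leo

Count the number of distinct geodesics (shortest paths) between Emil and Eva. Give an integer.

The shortest distance is 2, and the only length-2 path is Emil–Ursula–Eva. So there is exactly 1 shortest path.

1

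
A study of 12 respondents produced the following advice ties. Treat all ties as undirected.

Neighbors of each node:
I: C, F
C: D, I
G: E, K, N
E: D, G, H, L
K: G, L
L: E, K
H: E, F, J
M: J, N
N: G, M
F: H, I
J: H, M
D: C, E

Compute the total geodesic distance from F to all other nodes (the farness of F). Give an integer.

28

Distances from F: C:2, D:3, E:2, G:3, H:1, I:1, J:2, K:4, L:3, M:3, N:4.
Sum = 2 + 3 + 2 + 3 + 1 + 1 + 2 + 4 + 3 + 3 + 4 = 28.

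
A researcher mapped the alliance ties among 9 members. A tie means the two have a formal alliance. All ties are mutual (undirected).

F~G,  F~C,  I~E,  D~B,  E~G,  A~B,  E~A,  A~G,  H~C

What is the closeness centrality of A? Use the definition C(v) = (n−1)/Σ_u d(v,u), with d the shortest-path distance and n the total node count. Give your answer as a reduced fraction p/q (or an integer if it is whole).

Distances from A: B:1, C:3, D:2, E:1, F:2, G:1, H:4, I:2. Sum = 16.
n = 9, so closeness = 8/16 = 1/2.

1/2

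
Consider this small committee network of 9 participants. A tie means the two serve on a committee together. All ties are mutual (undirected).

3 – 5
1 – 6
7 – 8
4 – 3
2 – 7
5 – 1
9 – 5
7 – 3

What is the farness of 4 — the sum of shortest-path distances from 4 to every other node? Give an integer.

Distances from 4: 1:3, 2:3, 3:1, 5:2, 6:4, 7:2, 8:3, 9:3.
Sum = 3 + 3 + 1 + 2 + 4 + 2 + 3 + 3 = 21.

21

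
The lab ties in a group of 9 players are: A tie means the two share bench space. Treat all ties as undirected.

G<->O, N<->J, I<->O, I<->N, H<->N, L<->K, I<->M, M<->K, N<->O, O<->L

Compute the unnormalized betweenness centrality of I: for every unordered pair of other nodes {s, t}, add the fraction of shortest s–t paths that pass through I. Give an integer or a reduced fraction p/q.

Pairs whose geodesics pass through I — J–M: 1; J–K: 1/2; M–H: 1; M–G: 1; M–O: 1; M–N: 1; K–H: 1/2; K–N: 1/2.
All other pairs contribute 0.
Summing the contributions gives betweenness(I) = 13/2.

13/2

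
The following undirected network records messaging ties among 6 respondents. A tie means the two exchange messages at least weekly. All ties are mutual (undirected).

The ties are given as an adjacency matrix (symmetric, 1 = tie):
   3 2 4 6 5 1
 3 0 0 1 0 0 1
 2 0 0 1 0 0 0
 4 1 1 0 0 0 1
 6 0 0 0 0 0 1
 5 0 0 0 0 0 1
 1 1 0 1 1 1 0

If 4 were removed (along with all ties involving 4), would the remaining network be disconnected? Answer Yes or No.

Removing 4 leaves {1, 3, 5, and 6} with no path to {2}, so the network splits into 2 components. 4 is a cut vertex.

Yes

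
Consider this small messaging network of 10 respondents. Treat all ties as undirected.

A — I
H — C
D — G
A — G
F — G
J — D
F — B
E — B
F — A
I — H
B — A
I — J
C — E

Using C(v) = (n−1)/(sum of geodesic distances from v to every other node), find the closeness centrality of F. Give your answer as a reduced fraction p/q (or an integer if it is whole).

Distances from F: A:1, B:1, C:3, D:2, E:2, G:1, H:3, I:2, J:3. Sum = 18.
n = 10, so closeness = 9/18 = 1/2.

1/2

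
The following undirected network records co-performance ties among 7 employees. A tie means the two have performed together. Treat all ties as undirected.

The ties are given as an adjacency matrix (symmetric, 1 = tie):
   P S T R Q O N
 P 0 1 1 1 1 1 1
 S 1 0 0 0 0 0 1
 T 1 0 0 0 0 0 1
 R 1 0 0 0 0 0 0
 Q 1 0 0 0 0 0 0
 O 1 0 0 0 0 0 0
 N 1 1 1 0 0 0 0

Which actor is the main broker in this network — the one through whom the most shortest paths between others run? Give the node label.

Unnormalized betweenness of each node: N:1/2, O:0, P:25/2, Q:0, R:0, S:0, T:0.
P has the largest value, 25/2, making it the main broker — the node through which the most shortest paths run.

P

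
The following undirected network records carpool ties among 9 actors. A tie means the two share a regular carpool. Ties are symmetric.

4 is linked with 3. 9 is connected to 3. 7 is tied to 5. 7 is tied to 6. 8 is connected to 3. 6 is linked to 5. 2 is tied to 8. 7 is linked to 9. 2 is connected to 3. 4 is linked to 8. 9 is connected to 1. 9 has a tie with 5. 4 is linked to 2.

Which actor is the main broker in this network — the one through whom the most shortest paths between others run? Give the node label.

9

Unnormalized betweenness of each node: 1:0, 2:0, 3:15, 4:0, 5:3, 6:0, 7:3, 8:0, 9:19.
9 has the largest value, 19, making it the main broker — the node through which the most shortest paths run.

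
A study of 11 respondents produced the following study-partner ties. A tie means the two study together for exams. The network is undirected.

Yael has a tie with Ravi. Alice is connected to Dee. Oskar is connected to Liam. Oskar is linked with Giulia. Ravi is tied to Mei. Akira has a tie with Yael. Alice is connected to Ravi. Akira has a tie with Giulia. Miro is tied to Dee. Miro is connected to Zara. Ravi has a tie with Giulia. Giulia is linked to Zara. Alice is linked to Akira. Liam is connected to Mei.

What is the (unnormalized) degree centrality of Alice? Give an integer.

Alice is directly tied to Akira, Dee, and Ravi. That is 3 neighbors, so the degree of Alice is 3.

3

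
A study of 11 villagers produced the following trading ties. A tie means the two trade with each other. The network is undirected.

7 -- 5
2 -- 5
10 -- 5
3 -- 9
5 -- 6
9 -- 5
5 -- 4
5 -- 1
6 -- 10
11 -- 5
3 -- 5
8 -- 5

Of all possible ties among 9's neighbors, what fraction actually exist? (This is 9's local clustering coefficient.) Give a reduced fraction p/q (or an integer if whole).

9's neighbors: 3 and 5 (k = 2).
Possible neighbor pairs: C(2,2) = 1. Edges among them: 3–5 → e = 1.
Clustering(9) = 1/1.

1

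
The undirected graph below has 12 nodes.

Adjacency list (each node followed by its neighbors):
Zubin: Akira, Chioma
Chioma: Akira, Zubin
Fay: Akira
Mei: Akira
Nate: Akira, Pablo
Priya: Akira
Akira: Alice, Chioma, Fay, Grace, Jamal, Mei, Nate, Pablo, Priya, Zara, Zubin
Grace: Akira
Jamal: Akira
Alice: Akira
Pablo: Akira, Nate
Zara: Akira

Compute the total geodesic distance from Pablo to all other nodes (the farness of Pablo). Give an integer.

20

Distances from Pablo: Akira:1, Alice:2, Chioma:2, Fay:2, Grace:2, Jamal:2, Mei:2, Nate:1, Priya:2, Zara:2, Zubin:2.
Sum = 1 + 2 + 2 + 2 + 2 + 2 + 2 + 1 + 2 + 2 + 2 = 20.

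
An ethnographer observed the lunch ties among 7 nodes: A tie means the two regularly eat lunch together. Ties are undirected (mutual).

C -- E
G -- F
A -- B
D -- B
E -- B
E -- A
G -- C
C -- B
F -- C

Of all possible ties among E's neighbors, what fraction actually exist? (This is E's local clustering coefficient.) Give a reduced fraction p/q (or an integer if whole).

E's neighbors: A, B, and C (k = 3).
Possible neighbor pairs: C(3,2) = 3. Edges among them: A–B, B–C → e = 2.
Clustering(E) = 2/3.

2/3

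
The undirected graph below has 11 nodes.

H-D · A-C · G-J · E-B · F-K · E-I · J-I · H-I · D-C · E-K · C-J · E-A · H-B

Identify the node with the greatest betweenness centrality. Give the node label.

E

Unnormalized betweenness of each node: A:9/2, B:17/6, C:19/3, D:11/6, E:62/3, F:0, G:0, H:6, I:77/6, J:10, K:9.
E has the largest value, 62/3, making it the main broker — the node through which the most shortest paths run.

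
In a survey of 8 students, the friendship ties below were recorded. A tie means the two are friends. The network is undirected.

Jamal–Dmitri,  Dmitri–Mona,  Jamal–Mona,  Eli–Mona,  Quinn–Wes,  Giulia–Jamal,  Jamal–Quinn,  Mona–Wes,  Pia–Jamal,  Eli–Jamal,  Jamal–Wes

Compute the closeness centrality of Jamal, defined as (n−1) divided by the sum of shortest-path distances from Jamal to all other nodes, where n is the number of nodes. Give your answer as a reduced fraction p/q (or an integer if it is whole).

1

Distances from Jamal: Dmitri:1, Eli:1, Giulia:1, Mona:1, Pia:1, Quinn:1, Wes:1. Sum = 7.
n = 8, so closeness = 7/7 = 1.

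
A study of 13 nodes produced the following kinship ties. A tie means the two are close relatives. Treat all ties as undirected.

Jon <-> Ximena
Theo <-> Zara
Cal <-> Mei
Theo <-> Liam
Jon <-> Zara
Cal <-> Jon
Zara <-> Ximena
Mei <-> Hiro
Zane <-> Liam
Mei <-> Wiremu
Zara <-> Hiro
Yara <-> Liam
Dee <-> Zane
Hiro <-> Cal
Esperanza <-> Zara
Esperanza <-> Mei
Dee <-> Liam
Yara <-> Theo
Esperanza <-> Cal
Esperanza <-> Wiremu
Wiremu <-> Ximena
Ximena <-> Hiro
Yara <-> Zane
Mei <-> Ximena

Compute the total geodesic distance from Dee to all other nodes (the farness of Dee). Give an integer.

40

Distances from Dee: Cal:5, Esperanza:4, Hiro:4, Jon:4, Liam:1, Mei:5, Theo:2, Wiremu:5, Ximena:4, Yara:2, Zane:1, Zara:3.
Sum = 5 + 4 + 4 + 4 + 1 + 5 + 2 + 5 + 4 + 2 + 1 + 3 = 40.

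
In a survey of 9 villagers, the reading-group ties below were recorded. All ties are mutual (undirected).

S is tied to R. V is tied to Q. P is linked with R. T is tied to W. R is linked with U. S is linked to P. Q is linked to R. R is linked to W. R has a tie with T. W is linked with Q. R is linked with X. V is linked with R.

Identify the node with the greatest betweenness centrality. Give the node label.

Unnormalized betweenness of each node: P:0, Q:1/2, R:23, S:0, T:0, U:0, V:0, W:1/2, X:0.
R has the largest value, 23, making it the main broker — the node through which the most shortest paths run.

R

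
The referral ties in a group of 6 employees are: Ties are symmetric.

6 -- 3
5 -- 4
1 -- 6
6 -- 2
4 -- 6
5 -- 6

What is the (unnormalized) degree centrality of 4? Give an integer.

2

4 is directly tied to 5 and 6. That is 2 neighbors, so the degree of 4 is 2.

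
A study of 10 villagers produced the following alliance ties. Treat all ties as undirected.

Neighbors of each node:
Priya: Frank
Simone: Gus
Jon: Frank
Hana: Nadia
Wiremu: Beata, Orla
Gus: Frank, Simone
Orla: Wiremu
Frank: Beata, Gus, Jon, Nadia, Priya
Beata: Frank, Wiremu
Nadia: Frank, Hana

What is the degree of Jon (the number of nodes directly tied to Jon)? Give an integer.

Jon is directly tied to Frank. That is 1 neighbor, so the degree of Jon is 1.

1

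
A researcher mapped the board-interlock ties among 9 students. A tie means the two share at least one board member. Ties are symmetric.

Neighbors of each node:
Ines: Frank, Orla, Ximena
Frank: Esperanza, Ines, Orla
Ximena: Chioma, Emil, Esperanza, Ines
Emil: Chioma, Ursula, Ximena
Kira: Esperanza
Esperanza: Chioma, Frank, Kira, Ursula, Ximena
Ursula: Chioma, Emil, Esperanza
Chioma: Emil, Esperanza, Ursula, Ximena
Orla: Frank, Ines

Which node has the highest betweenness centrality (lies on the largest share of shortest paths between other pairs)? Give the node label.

Esperanza

Unnormalized betweenness of each node: Chioma:3/2, Emil:7/12, Esperanza:151/12, Frank:19/4, Ines:13/4, Kira:0, Orla:0, Ursula:11/12, Ximena:77/12.
Esperanza has the largest value, 151/12, making it the main broker — the node through which the most shortest paths run.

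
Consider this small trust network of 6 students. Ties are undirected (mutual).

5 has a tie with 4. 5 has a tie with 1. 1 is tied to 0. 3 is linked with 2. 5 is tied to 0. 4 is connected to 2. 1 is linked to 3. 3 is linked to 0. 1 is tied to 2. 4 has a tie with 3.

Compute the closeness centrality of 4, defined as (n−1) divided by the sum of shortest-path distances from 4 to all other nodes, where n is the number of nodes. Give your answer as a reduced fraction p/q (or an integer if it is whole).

Distances from 4: 0:2, 1:2, 2:1, 3:1, 5:1. Sum = 7.
n = 6, so closeness = 5/7.

5/7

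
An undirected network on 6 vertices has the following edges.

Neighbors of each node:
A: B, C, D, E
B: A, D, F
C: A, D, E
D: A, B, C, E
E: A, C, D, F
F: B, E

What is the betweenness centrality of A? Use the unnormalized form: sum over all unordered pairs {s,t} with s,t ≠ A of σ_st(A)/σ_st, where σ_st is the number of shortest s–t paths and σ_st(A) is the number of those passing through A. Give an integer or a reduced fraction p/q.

Pairs whose geodesics pass through A — C–B: 1/2; B–E: 1/3.
All other pairs contribute 0.
Summing the contributions gives betweenness(A) = 5/6.

5/6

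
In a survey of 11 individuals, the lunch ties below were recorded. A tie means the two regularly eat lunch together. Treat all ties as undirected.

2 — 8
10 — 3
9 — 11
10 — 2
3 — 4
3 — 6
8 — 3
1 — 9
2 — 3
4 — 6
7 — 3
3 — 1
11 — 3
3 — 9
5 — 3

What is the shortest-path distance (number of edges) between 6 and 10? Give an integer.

2

One shortest route is 6 – 3 – 10, which uses 2 edges, and 6 and 10 are not directly tied, so nothing shorter exists. So d(6,10) = 2.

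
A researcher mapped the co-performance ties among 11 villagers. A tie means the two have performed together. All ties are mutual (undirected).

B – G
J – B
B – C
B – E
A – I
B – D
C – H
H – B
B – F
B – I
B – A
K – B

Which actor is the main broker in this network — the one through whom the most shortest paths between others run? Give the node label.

B

Unnormalized betweenness of each node: A:0, B:43, C:0, D:0, E:0, F:0, G:0, H:0, I:0, J:0, K:0.
B has the largest value, 43, making it the main broker — the node through which the most shortest paths run.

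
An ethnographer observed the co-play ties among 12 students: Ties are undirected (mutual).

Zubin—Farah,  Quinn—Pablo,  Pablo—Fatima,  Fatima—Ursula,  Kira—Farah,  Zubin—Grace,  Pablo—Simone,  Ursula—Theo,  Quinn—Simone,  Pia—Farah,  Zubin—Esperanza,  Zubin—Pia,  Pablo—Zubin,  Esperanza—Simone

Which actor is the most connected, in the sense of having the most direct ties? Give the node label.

Degrees — Esperanza:2, Farah:3, Fatima:2, Grace:1, Kira:1, Pablo:4, Pia:2, Quinn:2, Simone:3, Theo:1, Ursula:2, Zubin:5.
The maximum is 5, attained only by Zubin.

Zubin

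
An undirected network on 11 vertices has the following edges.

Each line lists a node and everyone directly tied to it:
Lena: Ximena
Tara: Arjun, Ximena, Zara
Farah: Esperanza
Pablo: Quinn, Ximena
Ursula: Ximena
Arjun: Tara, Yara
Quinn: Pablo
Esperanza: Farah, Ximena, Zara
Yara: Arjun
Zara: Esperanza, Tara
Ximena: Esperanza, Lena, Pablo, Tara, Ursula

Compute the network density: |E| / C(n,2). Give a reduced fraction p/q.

1/5

There are 11 edges and 11 nodes, so the maximum possible is C(11,2) = 55.
Density = 11/55 = 1/5.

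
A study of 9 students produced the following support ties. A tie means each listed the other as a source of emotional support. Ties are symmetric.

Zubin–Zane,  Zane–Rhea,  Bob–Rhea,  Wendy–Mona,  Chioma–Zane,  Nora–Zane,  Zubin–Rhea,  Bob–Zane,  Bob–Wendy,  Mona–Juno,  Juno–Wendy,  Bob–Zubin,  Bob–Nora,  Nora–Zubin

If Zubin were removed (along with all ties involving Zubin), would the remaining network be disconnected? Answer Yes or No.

No

Even without Zubin, every remaining node can still reach every other (the residual graph is connected), so Zubin is not a cut vertex.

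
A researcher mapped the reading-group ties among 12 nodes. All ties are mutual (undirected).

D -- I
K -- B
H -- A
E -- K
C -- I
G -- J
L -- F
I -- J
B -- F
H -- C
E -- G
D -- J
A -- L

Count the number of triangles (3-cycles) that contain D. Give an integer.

1

D's neighbors: I and J.
Neighbor pairs that are themselves tied: D–I–J. Each forms one triangle with D, for 1 in total.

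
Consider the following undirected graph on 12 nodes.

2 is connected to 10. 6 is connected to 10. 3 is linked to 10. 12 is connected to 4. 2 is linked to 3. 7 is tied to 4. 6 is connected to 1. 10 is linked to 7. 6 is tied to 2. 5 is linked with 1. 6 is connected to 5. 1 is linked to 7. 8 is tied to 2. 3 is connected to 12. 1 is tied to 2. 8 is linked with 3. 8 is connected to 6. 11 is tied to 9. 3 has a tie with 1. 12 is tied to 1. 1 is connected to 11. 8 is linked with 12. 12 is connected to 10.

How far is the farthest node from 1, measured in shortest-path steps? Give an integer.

2

Distances from 1: 2:1, 3:1, 4:2, 5:1, 6:1, 7:1, 8:2, 9:2, 10:2, 11:1, 12:1.
The largest is 2 (to 10, 8, 4, and 9), so the eccentricity of 1 is 2.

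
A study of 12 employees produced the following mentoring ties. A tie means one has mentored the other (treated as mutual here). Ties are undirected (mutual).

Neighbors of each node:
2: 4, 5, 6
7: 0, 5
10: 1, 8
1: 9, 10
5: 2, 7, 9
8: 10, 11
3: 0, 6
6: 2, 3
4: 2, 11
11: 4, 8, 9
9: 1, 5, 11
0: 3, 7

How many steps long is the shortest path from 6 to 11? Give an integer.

3

One shortest route is 6 – 2 – 4 – 11, which uses 3 edges, and at distance 2 from 6 we only reach {0, 4, 5}, which does not include 11. So d(6,11) = 3.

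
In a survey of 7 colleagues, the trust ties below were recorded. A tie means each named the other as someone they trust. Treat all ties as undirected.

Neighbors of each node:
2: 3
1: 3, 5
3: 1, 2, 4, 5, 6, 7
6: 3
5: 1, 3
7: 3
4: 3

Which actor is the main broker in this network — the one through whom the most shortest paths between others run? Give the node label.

Unnormalized betweenness of each node: 1:0, 2:0, 3:14, 4:0, 5:0, 6:0, 7:0.
3 has the largest value, 14, making it the main broker — the node through which the most shortest paths run.

3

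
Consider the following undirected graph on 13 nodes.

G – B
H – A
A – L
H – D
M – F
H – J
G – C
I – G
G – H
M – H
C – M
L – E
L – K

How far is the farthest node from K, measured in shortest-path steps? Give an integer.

5

Distances from K: A:2, B:5, C:5, D:4, E:2, F:5, G:4, H:3, I:5, J:4, L:1, M:4.
The largest is 5 (to I, C, B, and F), so the eccentricity of K is 5.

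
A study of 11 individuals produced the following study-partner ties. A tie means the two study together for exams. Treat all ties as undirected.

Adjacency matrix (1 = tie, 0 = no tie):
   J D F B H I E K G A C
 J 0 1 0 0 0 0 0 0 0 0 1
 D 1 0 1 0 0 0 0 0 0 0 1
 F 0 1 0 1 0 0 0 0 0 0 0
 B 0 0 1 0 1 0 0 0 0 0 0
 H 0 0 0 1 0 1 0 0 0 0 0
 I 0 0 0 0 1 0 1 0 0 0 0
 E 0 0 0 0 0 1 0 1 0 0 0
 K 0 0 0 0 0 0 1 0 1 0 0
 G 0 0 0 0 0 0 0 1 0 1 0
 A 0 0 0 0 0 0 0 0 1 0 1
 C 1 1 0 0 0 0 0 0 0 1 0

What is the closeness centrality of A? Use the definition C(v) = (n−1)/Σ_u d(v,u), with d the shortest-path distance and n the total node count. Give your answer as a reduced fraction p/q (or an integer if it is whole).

10/27

Distances from A: B:4, C:1, D:2, E:3, F:3, G:1, H:5, I:4, J:2, K:2. Sum = 27.
n = 11, so closeness = 10/27.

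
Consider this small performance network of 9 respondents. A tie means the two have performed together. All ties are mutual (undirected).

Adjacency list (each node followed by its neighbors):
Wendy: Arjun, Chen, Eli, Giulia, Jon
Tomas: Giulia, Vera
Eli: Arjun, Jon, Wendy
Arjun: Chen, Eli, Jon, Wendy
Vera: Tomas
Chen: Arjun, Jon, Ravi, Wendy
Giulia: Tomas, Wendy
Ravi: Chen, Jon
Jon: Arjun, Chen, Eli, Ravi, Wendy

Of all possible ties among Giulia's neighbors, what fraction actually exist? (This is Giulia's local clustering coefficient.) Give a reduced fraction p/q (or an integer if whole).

Giulia's neighbors: Tomas and Wendy (k = 2).
Possible neighbor pairs: C(2,2) = 1. Edges among them: none → e = 0.
Clustering(Giulia) = 0/1.

0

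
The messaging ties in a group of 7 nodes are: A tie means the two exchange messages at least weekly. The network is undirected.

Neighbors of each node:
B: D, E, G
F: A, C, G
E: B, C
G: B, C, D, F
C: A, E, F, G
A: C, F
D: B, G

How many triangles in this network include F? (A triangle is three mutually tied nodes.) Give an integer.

F's neighbors: A, C, and G.
Neighbor pairs that are themselves tied: F–A–C; F–C–G. Each forms one triangle with F, for 2 in total.

2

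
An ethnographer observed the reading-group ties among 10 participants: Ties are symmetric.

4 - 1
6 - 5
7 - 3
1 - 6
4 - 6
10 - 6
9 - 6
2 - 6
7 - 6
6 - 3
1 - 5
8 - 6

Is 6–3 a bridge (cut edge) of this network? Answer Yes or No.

Even without that edge, 6 still reaches 3 via 6 – 7 – 3, so the network stays connected. Not a bridge.

No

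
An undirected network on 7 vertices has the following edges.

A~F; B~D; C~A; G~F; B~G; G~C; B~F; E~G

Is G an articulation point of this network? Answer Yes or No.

Yes

Removing G leaves {E} with no path to {A, B, C, D, and F}, so the network splits into 2 components. G is a cut vertex.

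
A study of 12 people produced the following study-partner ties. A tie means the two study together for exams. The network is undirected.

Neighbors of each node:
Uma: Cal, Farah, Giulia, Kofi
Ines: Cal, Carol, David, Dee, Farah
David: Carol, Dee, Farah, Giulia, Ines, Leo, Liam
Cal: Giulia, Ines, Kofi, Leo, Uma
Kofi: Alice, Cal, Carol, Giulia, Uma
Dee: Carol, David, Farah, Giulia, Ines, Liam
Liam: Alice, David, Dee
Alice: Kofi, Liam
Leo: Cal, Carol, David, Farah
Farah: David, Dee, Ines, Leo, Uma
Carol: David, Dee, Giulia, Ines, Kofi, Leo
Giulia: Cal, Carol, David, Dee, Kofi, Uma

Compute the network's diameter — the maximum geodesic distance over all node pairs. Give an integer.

Eccentricity of each node (its greatest distance to any other): Alice:3, Cal:3, Carol:2, David:2, Dee:2, Farah:3, Giulia:2, Ines:3, Kofi:2, Leo:3, Liam:3, Uma:3.
The maximum eccentricity is 3, realized for instance by the pair Farah–Alice via Farah – Dee – Liam – Alice. So the diameter is 3.

3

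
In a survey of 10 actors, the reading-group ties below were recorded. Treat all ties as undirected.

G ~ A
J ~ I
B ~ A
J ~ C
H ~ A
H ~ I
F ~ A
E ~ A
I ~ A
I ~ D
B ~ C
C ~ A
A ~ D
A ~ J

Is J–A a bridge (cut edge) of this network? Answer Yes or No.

Even without that edge, J still reaches A via J – C – A, so the network stays connected. Not a bridge.

No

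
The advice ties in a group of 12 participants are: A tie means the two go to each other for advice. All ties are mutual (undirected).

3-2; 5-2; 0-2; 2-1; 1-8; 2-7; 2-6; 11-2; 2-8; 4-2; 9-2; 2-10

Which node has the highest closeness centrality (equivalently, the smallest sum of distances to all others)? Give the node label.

2

Farness (sum of distances to all others) for each node — 0:21, 1:20, 2:11, 3:21, 4:21, 5:21, 6:21, 7:21, 8:20, 9:21, 10:21, 11:21.
The smallest farness is 11, for 2, so 2 has the highest closeness.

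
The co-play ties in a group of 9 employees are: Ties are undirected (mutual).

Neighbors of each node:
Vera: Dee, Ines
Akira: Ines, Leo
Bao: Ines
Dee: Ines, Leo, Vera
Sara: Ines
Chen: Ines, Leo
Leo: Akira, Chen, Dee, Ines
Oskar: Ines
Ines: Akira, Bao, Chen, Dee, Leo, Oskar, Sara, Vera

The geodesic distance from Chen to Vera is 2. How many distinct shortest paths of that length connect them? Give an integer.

1

The shortest distance is 2, and the only length-2 path is Chen–Ines–Vera. So there is exactly 1 shortest path.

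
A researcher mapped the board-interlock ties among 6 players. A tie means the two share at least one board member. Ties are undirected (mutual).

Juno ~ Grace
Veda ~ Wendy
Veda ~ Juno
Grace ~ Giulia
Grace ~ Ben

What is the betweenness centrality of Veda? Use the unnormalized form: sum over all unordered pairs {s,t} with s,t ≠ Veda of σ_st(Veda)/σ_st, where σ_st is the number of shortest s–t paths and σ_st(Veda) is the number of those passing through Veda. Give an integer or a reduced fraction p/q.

4

Pairs whose geodesics pass through Veda — Ben–Wendy: 1; Wendy–Grace: 1; Wendy–Juno: 1; Wendy–Giulia: 1.
All other pairs contribute 0.
Summing the contributions gives betweenness(Veda) = 4.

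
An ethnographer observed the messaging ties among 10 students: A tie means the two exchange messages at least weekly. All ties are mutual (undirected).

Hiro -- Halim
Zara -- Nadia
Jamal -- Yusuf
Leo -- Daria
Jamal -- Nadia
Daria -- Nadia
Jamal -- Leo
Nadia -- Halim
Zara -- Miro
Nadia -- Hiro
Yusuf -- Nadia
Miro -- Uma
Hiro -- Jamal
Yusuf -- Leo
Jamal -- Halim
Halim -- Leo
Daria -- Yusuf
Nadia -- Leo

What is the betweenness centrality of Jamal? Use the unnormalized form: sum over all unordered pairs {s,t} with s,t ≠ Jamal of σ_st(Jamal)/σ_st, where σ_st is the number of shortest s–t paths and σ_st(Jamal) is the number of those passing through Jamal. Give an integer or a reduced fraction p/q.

7/6

Pairs whose geodesics pass through Jamal — Leo–Hiro: 1/3; Yusuf–Hiro: 1/2; Yusuf–Halim: 1/3.
All other pairs contribute 0.
Summing the contributions gives betweenness(Jamal) = 7/6.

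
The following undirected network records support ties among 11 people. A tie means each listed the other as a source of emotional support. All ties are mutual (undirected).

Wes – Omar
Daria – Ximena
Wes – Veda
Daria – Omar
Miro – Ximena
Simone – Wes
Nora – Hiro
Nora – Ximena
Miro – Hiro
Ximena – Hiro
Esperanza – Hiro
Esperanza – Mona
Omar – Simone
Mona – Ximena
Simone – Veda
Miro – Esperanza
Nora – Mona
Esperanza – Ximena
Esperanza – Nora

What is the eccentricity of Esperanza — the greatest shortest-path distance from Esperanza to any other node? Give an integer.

5

Distances from Esperanza: Daria:2, Hiro:1, Miro:1, Mona:1, Nora:1, Omar:3, Simone:4, Veda:5, Wes:4, Ximena:1.
The largest is 5 (to Veda), so the eccentricity of Esperanza is 5.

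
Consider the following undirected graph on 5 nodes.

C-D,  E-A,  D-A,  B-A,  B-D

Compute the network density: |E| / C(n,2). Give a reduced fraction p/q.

1/2

There are 5 edges and 5 nodes, so the maximum possible is C(5,2) = 10.
Density = 5/10 = 1/2.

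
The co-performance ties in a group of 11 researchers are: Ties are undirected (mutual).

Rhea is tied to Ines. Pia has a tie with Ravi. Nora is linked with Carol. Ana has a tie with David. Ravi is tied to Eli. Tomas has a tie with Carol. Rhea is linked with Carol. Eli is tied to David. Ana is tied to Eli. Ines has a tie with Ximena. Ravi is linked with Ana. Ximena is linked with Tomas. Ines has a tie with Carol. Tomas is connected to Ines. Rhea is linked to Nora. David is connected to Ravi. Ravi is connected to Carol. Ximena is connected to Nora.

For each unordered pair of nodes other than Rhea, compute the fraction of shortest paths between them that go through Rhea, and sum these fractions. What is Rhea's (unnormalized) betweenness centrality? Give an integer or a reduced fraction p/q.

Pairs whose geodesics pass through Rhea — Ines–Nora: 1/3.
All other pairs contribute 0.
Summing the contributions gives betweenness(Rhea) = 1/3.

1/3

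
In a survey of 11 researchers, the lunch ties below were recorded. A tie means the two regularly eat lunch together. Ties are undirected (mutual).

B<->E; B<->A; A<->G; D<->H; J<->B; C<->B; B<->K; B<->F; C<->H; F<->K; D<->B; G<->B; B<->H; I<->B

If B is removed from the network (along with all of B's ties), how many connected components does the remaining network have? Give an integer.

6

Without B, the remaining ties split the others into: {F, K}; {C, D, H}; {I}; {A, G}; {J}; {E}.
That's 6 separate components.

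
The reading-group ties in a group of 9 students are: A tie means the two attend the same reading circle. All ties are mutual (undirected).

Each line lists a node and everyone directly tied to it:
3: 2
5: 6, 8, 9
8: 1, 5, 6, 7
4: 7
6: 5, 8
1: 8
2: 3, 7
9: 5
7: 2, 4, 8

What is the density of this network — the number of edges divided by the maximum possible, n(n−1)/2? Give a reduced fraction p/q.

There are 9 edges and 9 nodes, so the maximum possible is C(9,2) = 36.
Density = 9/36 = 1/4.

1/4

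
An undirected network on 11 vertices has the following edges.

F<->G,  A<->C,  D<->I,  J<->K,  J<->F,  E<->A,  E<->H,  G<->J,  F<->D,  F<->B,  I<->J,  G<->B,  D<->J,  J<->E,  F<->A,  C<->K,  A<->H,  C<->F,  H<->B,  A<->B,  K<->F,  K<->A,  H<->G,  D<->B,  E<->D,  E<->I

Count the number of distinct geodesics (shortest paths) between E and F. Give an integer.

3

The shortest distance is 2. The length-2 paths are: E–D–F; E–A–F; E–J–F.
That gives 3 distinct shortest paths.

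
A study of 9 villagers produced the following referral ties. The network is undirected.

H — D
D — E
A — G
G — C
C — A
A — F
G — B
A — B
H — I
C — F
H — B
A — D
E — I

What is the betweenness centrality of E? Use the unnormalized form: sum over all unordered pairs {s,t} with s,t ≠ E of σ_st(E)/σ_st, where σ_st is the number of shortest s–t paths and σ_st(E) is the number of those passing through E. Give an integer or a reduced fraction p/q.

Pairs whose geodesics pass through E — D–I: 1/2; I–C: 1/4; I–A: 1/3; I–F: 1/3.
All other pairs contribute 0.
Summing the contributions gives betweenness(E) = 17/12.

17/12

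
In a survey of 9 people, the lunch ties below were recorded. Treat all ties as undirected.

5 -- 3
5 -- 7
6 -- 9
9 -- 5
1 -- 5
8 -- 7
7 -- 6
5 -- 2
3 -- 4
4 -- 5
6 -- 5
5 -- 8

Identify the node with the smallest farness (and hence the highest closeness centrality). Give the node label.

5

Farness (sum of distances to all others) for each node — 1:15, 2:15, 3:14, 4:14, 5:8, 6:13, 7:13, 8:14, 9:14.
The smallest farness is 8, for 5, so 5 has the highest closeness.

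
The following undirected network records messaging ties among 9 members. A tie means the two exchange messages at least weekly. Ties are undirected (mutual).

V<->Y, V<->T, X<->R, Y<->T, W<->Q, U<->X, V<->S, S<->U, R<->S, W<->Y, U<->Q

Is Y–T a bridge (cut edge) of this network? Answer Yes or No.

Even without that edge, Y still reaches T via Y – V – T, so the network stays connected. Not a bridge.

No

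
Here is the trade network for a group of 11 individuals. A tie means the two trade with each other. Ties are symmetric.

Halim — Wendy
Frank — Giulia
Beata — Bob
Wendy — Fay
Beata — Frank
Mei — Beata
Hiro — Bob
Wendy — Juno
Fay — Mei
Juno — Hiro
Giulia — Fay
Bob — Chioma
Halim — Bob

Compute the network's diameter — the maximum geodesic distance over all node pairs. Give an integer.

Eccentricity of each node (its greatest distance to any other): Beata:3, Bob:3, Chioma:4, Fay:4, Frank:4, Giulia:4, Halim:3, Hiro:4, Juno:4, Mei:3, Wendy:3.
The maximum eccentricity is 4, realized for instance by the pair Hiro–Giulia via Hiro – Bob – Beata – Frank – Giulia. So the diameter is 4.

4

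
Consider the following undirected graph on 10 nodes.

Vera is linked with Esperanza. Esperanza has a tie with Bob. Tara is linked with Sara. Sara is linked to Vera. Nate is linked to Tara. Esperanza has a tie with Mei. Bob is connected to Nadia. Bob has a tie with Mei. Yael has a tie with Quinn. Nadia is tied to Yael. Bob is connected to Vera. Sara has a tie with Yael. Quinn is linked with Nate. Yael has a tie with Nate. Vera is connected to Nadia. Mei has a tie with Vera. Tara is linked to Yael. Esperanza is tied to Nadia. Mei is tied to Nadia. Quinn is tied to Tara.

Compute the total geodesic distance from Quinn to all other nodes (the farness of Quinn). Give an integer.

Distances from Quinn: Bob:3, Esperanza:3, Mei:3, Nadia:2, Nate:1, Sara:2, Tara:1, Vera:3, Yael:1.
Sum = 3 + 3 + 3 + 2 + 1 + 2 + 1 + 3 + 1 = 19.

19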